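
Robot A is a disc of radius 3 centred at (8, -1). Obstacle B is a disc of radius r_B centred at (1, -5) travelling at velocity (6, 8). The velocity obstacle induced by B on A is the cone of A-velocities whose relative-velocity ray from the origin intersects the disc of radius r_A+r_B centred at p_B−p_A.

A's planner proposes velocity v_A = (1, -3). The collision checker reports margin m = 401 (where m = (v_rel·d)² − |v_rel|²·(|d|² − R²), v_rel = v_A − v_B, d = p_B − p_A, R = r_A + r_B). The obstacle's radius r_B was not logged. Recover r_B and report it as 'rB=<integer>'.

m = 401
d = (-7, -4);  v_rel = (-5, -11),  |v_rel|² = 146
v_rel×d = (-5)·(-4) − (-11)·(-7) = -57
since m = R²·146 − (-57)²:  R² = (3249 + 401) / 146 = 25
R = √25 = 5  ⇒  r_B = 5 − 3 = 2

rB=2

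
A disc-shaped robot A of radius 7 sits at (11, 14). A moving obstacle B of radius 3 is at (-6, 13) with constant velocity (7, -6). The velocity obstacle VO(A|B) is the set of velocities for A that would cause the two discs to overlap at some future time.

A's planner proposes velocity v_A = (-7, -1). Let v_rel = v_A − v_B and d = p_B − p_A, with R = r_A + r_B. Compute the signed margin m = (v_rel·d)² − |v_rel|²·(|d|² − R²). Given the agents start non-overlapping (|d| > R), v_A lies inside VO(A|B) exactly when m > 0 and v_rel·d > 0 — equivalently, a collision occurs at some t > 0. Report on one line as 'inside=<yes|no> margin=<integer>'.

d = (-17, -1),  |d|² = 290;  R = 7+3 = 10,  c = 290−10² = 190
v_rel = (-14, 5),  |v_rel|² = 221;  v_rel·d = (-14)·(-17) + (5)·(-1) = 233
221·t² − 466·t + 190 = 0  ⇒  m = 233² − 221·190 = 12299
m = 12299 > 0,  v_rel·d = 233 > 0  ⇒  inside

inside=yes margin=12299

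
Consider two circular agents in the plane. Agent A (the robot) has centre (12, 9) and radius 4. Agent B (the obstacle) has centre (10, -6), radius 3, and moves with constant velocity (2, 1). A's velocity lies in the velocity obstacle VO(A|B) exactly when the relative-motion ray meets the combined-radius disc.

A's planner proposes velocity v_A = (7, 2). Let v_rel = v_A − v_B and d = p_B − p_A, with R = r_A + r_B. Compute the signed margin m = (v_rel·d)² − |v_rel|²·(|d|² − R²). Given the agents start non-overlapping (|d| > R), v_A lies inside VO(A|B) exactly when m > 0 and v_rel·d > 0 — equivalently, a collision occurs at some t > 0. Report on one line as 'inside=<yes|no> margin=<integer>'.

d = (-2, -15),  |d|² = 229;  R = 4+3 = 7,  c = 229−7² = 180
v_rel = (5, 1),  |v_rel|² = 26;  v_rel·d = (5)·(-2) + (1)·(-15) = -25
26·t² + 50·t + 180 = 0  ⇒  m = (-25)² − 26·180 = -4055
m = -4055 < 0,  v_rel·d = -25 < 0  ⇒  outside

inside=no margin=-4055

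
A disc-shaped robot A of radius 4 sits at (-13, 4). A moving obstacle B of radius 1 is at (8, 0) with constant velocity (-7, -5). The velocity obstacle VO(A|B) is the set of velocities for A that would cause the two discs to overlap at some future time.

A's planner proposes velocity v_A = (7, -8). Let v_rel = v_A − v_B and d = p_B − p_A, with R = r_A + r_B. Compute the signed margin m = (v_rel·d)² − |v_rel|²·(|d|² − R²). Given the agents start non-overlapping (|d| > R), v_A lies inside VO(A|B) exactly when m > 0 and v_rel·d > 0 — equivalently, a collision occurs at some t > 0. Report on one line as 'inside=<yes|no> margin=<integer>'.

d = (21, -4),  |d|² = 457;  R = 4+1 = 5,  c = 457−5² = 432
v_rel = (14, -3),  |v_rel|² = 205;  v_rel·d = (14)·(21) + (-3)·(-4) = 306
205·t² − 612·t + 432 = 0  ⇒  m = 306² − 205·432 = 5076
m = 5076 > 0,  v_rel·d = 306 > 0  ⇒  inside

inside=yes margin=5076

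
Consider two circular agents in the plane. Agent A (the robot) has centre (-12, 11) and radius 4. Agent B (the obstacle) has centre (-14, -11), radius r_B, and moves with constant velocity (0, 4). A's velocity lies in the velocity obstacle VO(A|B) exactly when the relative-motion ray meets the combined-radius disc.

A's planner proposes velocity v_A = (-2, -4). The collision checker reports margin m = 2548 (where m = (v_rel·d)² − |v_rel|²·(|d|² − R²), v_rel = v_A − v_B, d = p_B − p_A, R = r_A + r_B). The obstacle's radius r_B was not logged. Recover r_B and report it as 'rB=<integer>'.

m = 2548
d = (-2, -22);  v_rel = (-2, -8),  |v_rel|² = 68
v_rel×d = (-2)·(-22) − (-8)·(-2) = 28
since m = R²·68 − 28²:  R² = (784 + 2548) / 68 = 49
R = √49 = 7  ⇒  r_B = 7 − 4 = 3

rB=3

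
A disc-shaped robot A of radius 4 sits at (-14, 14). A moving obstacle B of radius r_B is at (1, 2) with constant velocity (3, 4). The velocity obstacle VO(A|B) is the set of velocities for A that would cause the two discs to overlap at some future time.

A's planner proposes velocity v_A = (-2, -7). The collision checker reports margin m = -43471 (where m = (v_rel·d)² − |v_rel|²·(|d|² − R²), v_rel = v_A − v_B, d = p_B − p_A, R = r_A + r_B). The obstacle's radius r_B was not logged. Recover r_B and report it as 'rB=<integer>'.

m = -43471
d = (15, -12);  v_rel = (-5, -11),  |v_rel|² = 146
v_rel×d = (-5)·(-12) − (-11)·(15) = 225
since m = R²·146 − 225²:  R² = (50625 + -43471) / 146 = 49
R = √49 = 7  ⇒  r_B = 7 − 4 = 3

rB=3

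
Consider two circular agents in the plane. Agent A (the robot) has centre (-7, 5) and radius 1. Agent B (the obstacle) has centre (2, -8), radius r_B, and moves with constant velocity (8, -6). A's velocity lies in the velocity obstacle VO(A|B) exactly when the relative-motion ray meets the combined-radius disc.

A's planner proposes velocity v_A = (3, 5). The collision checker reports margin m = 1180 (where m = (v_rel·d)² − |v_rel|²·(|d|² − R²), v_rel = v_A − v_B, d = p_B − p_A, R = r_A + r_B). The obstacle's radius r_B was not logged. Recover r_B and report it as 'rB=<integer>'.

m = 1180
d = (9, -13);  v_rel = (-5, 11),  |v_rel|² = 146
v_rel×d = (-5)·(-13) − (11)·(9) = -34
since m = R²·146 − (-34)²:  R² = (1156 + 1180) / 146 = 16
R = √16 = 4  ⇒  r_B = 4 − 1 = 3

rB=3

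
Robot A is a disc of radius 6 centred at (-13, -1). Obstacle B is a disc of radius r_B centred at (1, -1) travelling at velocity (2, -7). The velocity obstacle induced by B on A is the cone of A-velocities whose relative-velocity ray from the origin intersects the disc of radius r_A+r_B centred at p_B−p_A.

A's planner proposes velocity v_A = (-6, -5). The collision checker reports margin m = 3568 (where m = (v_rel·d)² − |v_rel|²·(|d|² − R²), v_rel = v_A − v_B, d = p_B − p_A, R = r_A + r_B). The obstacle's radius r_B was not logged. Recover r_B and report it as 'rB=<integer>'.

m = 3568
d = (14, 0);  v_rel = (-8, 2),  |v_rel|² = 68
v_rel×d = (-8)·(0) − (2)·(14) = -28
since m = R²·68 − (-28)²:  R² = (784 + 3568) / 68 = 64
R = √64 = 8  ⇒  r_B = 8 − 6 = 2

rB=2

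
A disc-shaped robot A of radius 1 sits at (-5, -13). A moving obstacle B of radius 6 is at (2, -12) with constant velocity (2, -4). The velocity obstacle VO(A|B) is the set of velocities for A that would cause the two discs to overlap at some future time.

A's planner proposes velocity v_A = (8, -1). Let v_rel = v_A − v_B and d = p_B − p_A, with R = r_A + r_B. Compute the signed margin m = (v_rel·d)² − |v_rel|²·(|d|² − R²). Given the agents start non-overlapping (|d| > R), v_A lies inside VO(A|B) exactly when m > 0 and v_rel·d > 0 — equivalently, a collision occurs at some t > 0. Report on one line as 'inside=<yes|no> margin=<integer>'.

d = (7, 1),  |d|² = 50;  R = 1+6 = 7,  c = 50−7² = 1
v_rel = (6, 3),  |v_rel|² = 45;  v_rel·d = (6)·(7) + (3)·(1) = 45
45·t² − 90·t + 1 = 0  ⇒  m = 45² − 45·1 = 1980
m = 1980 > 0,  v_rel·d = 45 > 0  ⇒  inside

inside=yes margin=1980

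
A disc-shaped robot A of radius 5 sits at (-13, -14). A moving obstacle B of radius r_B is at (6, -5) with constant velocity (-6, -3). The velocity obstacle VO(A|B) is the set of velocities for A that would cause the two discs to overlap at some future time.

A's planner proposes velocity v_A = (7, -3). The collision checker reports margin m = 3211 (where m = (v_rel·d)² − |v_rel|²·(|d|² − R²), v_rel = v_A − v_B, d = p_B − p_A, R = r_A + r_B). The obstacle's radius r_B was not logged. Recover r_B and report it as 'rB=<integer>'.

m = 3211
d = (19, 9);  v_rel = (13, 0),  |v_rel|² = 169
v_rel×d = (13)·(9) − (0)·(19) = 117
since m = R²·169 − 117²:  R² = (13689 + 3211) / 169 = 100
R = √100 = 10  ⇒  r_B = 10 − 5 = 5

rB=5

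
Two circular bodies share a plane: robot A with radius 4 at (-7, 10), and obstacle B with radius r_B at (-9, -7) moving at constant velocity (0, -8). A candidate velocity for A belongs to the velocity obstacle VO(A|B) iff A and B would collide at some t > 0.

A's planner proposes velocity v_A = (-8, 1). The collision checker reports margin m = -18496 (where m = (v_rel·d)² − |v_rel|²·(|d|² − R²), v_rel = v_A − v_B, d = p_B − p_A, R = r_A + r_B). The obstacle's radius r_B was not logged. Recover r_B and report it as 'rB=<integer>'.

m = -18496
d = (-2, -17);  v_rel = (-8, 9),  |v_rel|² = 145
v_rel×d = (-8)·(-17) − (9)·(-2) = 154
since m = R²·145 − 154²:  R² = (23716 + -18496) / 145 = 36
R = √36 = 6  ⇒  r_B = 6 − 4 = 2

rB=2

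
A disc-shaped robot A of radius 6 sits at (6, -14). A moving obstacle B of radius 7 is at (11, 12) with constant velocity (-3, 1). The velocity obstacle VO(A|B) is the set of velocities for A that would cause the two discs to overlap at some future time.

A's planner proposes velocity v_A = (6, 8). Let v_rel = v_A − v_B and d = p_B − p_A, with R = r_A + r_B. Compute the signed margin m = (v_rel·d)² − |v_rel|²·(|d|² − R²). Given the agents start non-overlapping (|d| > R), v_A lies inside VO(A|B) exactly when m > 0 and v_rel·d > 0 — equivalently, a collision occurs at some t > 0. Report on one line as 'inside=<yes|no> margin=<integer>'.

d = (5, 26),  |d|² = 701;  R = 6+7 = 13,  c = 701−13² = 532
v_rel = (9, 7),  |v_rel|² = 130;  v_rel·d = (9)·(5) + (7)·(26) = 227
130·t² − 454·t + 532 = 0  ⇒  m = 227² − 130·532 = -17631
m = -17631 < 0,  v_rel·d = 227 > 0  ⇒  outside

inside=no margin=-17631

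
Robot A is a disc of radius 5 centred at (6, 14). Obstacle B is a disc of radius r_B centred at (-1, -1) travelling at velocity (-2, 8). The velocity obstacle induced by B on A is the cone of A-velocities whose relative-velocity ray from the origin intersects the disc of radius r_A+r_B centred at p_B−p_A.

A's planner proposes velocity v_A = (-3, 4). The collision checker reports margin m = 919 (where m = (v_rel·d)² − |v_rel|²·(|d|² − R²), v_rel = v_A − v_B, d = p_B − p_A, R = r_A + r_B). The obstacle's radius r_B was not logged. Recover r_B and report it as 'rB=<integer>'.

m = 919
d = (-7, -15);  v_rel = (-1, -4),  |v_rel|² = 17
v_rel×d = (-1)·(-15) − (-4)·(-7) = -13
since m = R²·17 − (-13)²:  R² = (169 + 919) / 17 = 64
R = √64 = 8  ⇒  r_B = 8 − 5 = 3

rB=3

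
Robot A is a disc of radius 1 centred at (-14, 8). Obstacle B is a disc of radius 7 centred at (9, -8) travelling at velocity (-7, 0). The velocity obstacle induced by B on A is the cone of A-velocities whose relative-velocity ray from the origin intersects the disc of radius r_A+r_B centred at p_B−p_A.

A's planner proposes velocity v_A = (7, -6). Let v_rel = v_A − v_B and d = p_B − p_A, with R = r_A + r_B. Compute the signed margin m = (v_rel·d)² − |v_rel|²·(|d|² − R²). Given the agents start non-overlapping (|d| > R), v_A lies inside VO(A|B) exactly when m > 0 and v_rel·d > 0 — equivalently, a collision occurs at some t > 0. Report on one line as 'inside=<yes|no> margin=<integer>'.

d = (23, -16),  |d|² = 785;  R = 1+7 = 8,  c = 785−8² = 721
v_rel = (14, -6),  |v_rel|² = 232;  v_rel·d = (14)·(23) + (-6)·(-16) = 418
232·t² − 836·t + 721 = 0  ⇒  m = 418² − 232·721 = 7452
m = 7452 > 0,  v_rel·d = 418 > 0  ⇒  inside

inside=yes margin=7452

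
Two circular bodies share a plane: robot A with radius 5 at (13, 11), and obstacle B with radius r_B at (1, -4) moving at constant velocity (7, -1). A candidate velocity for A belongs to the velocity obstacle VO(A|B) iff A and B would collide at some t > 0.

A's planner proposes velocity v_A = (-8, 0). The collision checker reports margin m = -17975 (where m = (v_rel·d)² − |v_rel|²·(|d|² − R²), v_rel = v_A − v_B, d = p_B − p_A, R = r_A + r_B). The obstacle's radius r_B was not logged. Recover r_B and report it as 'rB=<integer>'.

m = -17975
d = (-12, -15);  v_rel = (-15, 1),  |v_rel|² = 226
v_rel×d = (-15)·(-15) − (1)·(-12) = 237
since m = R²·226 − 237²:  R² = (56169 + -17975) / 226 = 169
R = √169 = 13  ⇒  r_B = 13 − 5 = 8

rB=8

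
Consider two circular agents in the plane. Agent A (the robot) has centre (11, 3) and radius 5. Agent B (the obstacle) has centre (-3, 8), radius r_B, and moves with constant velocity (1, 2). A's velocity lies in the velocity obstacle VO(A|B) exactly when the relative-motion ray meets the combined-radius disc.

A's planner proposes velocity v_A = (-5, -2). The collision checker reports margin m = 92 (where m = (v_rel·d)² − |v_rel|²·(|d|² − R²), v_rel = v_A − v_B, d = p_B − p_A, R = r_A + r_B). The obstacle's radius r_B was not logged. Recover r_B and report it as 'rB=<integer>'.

m = 92
d = (-14, 5);  v_rel = (-6, -4),  |v_rel|² = 52
v_rel×d = (-6)·(5) − (-4)·(-14) = -86
since m = R²·52 − (-86)²:  R² = (7396 + 92) / 52 = 144
R = √144 = 12  ⇒  r_B = 12 − 5 = 7

rB=7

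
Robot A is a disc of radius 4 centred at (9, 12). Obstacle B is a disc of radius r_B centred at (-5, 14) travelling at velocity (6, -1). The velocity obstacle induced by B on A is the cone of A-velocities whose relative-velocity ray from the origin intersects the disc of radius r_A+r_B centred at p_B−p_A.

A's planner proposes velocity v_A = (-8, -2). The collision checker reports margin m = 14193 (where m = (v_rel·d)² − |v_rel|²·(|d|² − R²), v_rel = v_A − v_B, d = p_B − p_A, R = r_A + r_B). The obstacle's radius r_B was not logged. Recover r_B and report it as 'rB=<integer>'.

m = 14193
d = (-14, 2);  v_rel = (-14, -1),  |v_rel|² = 197
v_rel×d = (-14)·(2) − (-1)·(-14) = -42
since m = R²·197 − (-42)²:  R² = (1764 + 14193) / 197 = 81
R = √81 = 9  ⇒  r_B = 9 − 4 = 5

rB=5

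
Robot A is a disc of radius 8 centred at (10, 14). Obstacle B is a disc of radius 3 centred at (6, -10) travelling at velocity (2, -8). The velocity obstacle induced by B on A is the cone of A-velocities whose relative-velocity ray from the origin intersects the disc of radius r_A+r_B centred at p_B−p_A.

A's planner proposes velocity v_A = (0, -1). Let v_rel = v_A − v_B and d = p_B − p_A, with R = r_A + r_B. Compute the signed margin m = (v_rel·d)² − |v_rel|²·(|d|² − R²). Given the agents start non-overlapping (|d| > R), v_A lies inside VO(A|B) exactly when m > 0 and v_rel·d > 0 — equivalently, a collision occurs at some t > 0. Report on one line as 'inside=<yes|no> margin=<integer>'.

d = (-4, -24),  |d|² = 592;  R = 8+3 = 11,  c = 592−11² = 471
v_rel = (-2, 7),  |v_rel|² = 53;  v_rel·d = (-2)·(-4) + (7)·(-24) = -160
53·t² + 320·t + 471 = 0  ⇒  m = (-160)² − 53·471 = 637
m = 637 > 0,  v_rel·d = -160 < 0  ⇒  outside

inside=no margin=637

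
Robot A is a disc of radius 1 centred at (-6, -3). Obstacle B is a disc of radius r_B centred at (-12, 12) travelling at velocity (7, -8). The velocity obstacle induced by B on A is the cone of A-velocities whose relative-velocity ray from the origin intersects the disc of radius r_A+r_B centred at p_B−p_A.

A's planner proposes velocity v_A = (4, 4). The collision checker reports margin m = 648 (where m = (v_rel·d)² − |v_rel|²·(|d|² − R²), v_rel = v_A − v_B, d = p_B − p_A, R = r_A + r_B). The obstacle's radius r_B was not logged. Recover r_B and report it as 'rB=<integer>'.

m = 648
d = (-6, 15);  v_rel = (-3, 12),  |v_rel|² = 153
v_rel×d = (-3)·(15) − (12)·(-6) = 27
since m = R²·153 − 27²:  R² = (729 + 648) / 153 = 9
R = √9 = 3  ⇒  r_B = 3 − 1 = 2

rB=2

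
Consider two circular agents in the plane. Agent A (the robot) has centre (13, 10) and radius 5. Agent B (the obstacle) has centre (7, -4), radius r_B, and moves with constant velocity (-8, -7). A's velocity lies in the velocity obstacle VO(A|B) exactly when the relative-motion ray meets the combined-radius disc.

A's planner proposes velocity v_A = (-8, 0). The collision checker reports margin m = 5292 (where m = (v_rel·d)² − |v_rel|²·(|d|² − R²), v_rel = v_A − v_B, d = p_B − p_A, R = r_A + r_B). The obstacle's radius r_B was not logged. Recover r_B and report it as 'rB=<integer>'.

m = 5292
d = (-6, -14);  v_rel = (0, 7),  |v_rel|² = 49
v_rel×d = (0)·(-14) − (7)·(-6) = 42
since m = R²·49 − 42²:  R² = (1764 + 5292) / 49 = 144
R = √144 = 12  ⇒  r_B = 12 − 5 = 7

rB=7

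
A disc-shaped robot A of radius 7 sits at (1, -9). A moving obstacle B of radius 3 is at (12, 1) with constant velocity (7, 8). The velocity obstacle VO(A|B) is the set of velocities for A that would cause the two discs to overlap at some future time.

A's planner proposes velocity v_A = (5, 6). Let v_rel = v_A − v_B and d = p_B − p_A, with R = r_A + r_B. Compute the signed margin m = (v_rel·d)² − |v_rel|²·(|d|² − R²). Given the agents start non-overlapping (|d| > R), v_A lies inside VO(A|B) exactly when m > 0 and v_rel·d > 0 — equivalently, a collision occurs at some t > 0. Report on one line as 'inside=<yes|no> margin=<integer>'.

d = (11, 10),  |d|² = 221;  R = 7+3 = 10,  c = 221−10² = 121
v_rel = (-2, -2),  |v_rel|² = 8;  v_rel·d = (-2)·(11) + (-2)·(10) = -42
8·t² + 84·t + 121 = 0  ⇒  m = (-42)² − 8·121 = 796
m = 796 > 0,  v_rel·d = -42 < 0  ⇒  outside

inside=no margin=796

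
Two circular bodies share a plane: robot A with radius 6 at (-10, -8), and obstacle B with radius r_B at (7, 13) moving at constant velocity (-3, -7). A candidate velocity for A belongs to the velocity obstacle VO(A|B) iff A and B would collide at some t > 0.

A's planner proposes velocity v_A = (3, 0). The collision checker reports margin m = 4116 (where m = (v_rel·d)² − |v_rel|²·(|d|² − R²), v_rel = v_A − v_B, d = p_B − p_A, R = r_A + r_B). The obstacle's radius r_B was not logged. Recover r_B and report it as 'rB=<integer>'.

m = 4116
d = (17, 21);  v_rel = (6, 7),  |v_rel|² = 85
v_rel×d = (6)·(21) − (7)·(17) = 7
since m = R²·85 − 7²:  R² = (49 + 4116) / 85 = 49
R = √49 = 7  ⇒  r_B = 7 − 6 = 1

rB=1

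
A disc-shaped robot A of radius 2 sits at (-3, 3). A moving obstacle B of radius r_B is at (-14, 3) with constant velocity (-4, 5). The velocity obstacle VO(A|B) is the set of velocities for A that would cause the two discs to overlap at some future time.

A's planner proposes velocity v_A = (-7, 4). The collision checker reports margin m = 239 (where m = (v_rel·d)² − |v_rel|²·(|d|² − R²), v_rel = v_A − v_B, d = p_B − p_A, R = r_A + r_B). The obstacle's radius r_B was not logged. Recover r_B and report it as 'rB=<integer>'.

m = 239
d = (-11, 0);  v_rel = (-3, -1),  |v_rel|² = 10
v_rel×d = (-3)·(0) − (-1)·(-11) = -11
since m = R²·10 − (-11)²:  R² = (121 + 239) / 10 = 36
R = √36 = 6  ⇒  r_B = 6 − 2 = 4

rB=4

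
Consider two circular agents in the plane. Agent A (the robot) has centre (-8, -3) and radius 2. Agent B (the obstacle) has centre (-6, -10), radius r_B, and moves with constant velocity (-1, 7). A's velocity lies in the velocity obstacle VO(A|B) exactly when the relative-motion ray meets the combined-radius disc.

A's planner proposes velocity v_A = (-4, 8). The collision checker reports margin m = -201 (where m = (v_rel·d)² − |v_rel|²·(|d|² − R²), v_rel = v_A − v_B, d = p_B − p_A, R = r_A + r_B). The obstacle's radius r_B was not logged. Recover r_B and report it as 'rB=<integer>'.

m = -201
d = (2, -7);  v_rel = (-3, 1),  |v_rel|² = 10
v_rel×d = (-3)·(-7) − (1)·(2) = 19
since m = R²·10 − 19²:  R² = (361 + -201) / 10 = 16
R = √16 = 4  ⇒  r_B = 4 − 2 = 2

rB=2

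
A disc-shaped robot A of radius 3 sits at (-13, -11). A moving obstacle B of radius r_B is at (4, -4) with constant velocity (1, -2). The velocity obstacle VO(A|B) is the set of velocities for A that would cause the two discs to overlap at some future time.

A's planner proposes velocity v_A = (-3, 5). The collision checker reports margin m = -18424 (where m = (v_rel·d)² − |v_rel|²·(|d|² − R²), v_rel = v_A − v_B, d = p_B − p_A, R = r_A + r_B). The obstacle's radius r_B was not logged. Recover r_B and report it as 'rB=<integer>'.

m = -18424
d = (17, 7);  v_rel = (-4, 7),  |v_rel|² = 65
v_rel×d = (-4)·(7) − (7)·(17) = -147
since m = R²·65 − (-147)²:  R² = (21609 + -18424) / 65 = 49
R = √49 = 7  ⇒  r_B = 7 − 3 = 4

rB=4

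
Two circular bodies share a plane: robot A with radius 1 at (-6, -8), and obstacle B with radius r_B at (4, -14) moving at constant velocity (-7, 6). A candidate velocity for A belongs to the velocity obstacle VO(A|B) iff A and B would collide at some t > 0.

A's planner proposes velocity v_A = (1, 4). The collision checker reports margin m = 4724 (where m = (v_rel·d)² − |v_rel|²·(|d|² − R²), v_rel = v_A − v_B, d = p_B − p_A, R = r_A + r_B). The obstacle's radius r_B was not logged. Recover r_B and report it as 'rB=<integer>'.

m = 4724
d = (10, -6);  v_rel = (8, -2),  |v_rel|² = 68
v_rel×d = (8)·(-6) − (-2)·(10) = -28
since m = R²·68 − (-28)²:  R² = (784 + 4724) / 68 = 81
R = √81 = 9  ⇒  r_B = 9 − 1 = 8

rB=8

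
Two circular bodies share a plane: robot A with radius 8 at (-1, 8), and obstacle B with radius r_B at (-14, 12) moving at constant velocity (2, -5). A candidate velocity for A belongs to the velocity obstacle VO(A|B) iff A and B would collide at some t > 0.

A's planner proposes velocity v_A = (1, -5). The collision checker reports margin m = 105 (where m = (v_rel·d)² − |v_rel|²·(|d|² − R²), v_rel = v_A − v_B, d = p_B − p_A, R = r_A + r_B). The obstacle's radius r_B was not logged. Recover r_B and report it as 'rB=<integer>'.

m = 105
d = (-13, 4);  v_rel = (-1, 0),  |v_rel|² = 1
v_rel×d = (-1)·(4) − (0)·(-13) = -4
since m = R²·1 − (-4)²:  R² = (16 + 105) / 1 = 121
R = √121 = 11  ⇒  r_B = 11 − 8 = 3

rB=3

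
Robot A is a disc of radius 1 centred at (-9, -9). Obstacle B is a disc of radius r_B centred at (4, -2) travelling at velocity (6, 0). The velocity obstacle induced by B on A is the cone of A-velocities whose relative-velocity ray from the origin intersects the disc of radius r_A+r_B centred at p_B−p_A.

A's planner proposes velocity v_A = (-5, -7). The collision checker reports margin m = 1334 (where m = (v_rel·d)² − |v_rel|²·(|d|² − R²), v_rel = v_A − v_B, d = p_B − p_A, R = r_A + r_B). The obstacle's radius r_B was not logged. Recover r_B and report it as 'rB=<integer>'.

m = 1334
d = (13, 7);  v_rel = (-11, -7),  |v_rel|² = 170
v_rel×d = (-11)·(7) − (-7)·(13) = 14
since m = R²·170 − 14²:  R² = (196 + 1334) / 170 = 9
R = √9 = 3  ⇒  r_B = 3 − 1 = 2

rB=2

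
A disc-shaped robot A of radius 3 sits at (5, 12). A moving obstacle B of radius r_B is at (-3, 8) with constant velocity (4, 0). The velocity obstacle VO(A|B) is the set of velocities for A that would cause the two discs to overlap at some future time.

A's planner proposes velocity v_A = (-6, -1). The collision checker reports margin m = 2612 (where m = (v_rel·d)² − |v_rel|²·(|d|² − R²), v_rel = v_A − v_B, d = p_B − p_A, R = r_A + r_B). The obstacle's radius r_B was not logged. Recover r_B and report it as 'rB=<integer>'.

m = 2612
d = (-8, -4);  v_rel = (-10, -1),  |v_rel|² = 101
v_rel×d = (-10)·(-4) − (-1)·(-8) = 32
since m = R²·101 − 32²:  R² = (1024 + 2612) / 101 = 36
R = √36 = 6  ⇒  r_B = 6 − 3 = 3

rB=3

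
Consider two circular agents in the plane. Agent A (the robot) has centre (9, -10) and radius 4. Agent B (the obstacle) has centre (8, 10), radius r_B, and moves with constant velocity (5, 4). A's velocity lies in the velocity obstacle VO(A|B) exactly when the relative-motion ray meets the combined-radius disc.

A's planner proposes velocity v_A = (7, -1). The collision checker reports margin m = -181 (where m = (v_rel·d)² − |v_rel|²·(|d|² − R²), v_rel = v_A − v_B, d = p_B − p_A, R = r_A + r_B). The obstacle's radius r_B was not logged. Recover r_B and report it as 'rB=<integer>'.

m = -181
d = (-1, 20);  v_rel = (2, -5),  |v_rel|² = 29
v_rel×d = (2)·(20) − (-5)·(-1) = 35
since m = R²·29 − 35²:  R² = (1225 + -181) / 29 = 36
R = √36 = 6  ⇒  r_B = 6 − 4 = 2

rB=2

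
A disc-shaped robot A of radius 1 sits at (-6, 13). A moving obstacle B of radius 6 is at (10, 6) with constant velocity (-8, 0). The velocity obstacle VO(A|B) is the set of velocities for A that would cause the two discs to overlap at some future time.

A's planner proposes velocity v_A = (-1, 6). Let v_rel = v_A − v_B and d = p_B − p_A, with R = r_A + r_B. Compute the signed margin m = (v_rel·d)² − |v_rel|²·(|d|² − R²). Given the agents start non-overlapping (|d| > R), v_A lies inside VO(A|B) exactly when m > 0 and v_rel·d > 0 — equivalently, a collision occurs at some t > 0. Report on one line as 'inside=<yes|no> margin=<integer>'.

d = (16, -7),  |d|² = 305;  R = 1+6 = 7,  c = 305−7² = 256
v_rel = (7, 6),  |v_rel|² = 85;  v_rel·d = (7)·(16) + (6)·(-7) = 70
85·t² − 140·t + 256 = 0  ⇒  m = 70² − 85·256 = -16860
m = -16860 < 0,  v_rel·d = 70 > 0  ⇒  outside

inside=no margin=-16860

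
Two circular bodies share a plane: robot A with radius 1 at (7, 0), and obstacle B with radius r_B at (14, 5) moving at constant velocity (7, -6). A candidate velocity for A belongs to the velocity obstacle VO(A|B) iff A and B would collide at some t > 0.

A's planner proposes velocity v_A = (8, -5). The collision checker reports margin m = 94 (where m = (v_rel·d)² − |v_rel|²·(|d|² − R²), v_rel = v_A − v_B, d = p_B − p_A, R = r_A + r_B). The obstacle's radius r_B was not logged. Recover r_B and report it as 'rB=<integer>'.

m = 94
d = (7, 5);  v_rel = (1, 1),  |v_rel|² = 2
v_rel×d = (1)·(5) − (1)·(7) = -2
since m = R²·2 − (-2)²:  R² = (4 + 94) / 2 = 49
R = √49 = 7  ⇒  r_B = 7 − 1 = 6

rB=6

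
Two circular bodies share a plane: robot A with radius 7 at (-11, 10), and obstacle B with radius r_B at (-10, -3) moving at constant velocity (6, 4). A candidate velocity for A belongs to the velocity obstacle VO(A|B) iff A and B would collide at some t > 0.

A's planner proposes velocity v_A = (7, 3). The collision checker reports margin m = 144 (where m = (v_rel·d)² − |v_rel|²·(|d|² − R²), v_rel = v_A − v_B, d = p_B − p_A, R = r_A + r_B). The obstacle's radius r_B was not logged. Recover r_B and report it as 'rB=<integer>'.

m = 144
d = (1, -13);  v_rel = (1, -1),  |v_rel|² = 2
v_rel×d = (1)·(-13) − (-1)·(1) = -12
since m = R²·2 − (-12)²:  R² = (144 + 144) / 2 = 144
R = √144 = 12  ⇒  r_B = 12 − 7 = 5

rB=5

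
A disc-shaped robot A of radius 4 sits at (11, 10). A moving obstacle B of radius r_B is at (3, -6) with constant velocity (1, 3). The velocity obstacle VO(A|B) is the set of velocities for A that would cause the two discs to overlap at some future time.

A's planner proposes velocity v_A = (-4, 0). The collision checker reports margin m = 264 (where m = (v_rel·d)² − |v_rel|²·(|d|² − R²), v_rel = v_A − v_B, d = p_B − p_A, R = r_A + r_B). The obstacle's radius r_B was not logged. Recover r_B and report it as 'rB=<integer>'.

m = 264
d = (-8, -16);  v_rel = (-5, -3),  |v_rel|² = 34
v_rel×d = (-5)·(-16) − (-3)·(-8) = 56
since m = R²·34 − 56²:  R² = (3136 + 264) / 34 = 100
R = √100 = 10  ⇒  r_B = 10 − 4 = 6

rB=6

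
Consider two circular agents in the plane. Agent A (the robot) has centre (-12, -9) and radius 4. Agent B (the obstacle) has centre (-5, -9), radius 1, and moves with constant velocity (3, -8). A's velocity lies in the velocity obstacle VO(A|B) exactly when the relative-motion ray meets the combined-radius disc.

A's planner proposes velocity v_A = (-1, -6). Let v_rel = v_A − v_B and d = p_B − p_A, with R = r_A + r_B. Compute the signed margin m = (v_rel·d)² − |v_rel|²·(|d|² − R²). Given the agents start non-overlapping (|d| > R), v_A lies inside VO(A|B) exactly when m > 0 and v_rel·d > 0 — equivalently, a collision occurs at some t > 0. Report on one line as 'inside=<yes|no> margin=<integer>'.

d = (7, 0),  |d|² = 49;  R = 4+1 = 5,  c = 49−5² = 24
v_rel = (-4, 2),  |v_rel|² = 20;  v_rel·d = (-4)·(7) + (2)·(0) = -28
20·t² + 56·t + 24 = 0  ⇒  m = (-28)² − 20·24 = 304
m = 304 > 0,  v_rel·d = -28 < 0  ⇒  outside

inside=no margin=304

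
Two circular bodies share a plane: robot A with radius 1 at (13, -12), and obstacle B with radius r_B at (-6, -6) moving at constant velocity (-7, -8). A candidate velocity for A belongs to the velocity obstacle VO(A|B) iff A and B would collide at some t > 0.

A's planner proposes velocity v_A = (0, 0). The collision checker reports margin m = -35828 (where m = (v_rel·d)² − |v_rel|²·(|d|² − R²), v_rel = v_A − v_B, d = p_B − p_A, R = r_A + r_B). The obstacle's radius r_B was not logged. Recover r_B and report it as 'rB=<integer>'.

m = -35828
d = (-19, 6);  v_rel = (7, 8),  |v_rel|² = 113
v_rel×d = (7)·(6) − (8)·(-19) = 194
since m = R²·113 − 194²:  R² = (37636 + -35828) / 113 = 16
R = √16 = 4  ⇒  r_B = 4 − 1 = 3

rB=3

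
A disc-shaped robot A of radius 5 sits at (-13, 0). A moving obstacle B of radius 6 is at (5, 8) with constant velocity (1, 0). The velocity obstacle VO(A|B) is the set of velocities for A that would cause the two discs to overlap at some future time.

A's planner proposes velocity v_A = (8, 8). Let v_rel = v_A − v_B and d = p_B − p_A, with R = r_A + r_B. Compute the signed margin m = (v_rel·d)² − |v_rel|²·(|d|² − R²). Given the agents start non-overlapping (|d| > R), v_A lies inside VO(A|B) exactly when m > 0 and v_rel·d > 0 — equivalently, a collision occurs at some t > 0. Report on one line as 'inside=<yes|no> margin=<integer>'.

d = (18, 8),  |d|² = 388;  R = 5+6 = 11,  c = 388−11² = 267
v_rel = (7, 8),  |v_rel|² = 113;  v_rel·d = (7)·(18) + (8)·(8) = 190
113·t² − 380·t + 267 = 0  ⇒  m = 190² − 113·267 = 5929
m = 5929 > 0,  v_rel·d = 190 > 0  ⇒  inside

inside=yes margin=5929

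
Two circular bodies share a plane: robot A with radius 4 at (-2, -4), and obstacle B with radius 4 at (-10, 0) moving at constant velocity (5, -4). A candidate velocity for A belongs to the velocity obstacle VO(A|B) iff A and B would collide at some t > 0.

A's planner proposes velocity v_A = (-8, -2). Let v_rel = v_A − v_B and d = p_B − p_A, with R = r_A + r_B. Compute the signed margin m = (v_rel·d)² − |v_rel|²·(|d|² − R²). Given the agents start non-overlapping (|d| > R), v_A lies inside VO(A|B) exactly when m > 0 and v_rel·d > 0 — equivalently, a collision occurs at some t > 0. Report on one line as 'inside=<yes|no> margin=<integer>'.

d = (-8, 4),  |d|² = 80;  R = 4+4 = 8,  c = 80−8² = 16
v_rel = (-13, 2),  |v_rel|² = 173;  v_rel·d = (-13)·(-8) + (2)·(4) = 112
173·t² − 224·t + 16 = 0  ⇒  m = 112² − 173·16 = 9776
m = 9776 > 0,  v_rel·d = 112 > 0  ⇒  inside

inside=yes margin=9776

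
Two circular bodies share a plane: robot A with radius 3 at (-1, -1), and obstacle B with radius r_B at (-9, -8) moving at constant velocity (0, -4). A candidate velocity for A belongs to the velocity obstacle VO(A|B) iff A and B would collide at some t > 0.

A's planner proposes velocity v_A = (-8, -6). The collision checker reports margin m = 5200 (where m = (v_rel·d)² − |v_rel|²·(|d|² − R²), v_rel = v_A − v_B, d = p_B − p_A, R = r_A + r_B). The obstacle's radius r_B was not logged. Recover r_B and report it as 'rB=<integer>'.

m = 5200
d = (-8, -7);  v_rel = (-8, -2),  |v_rel|² = 68
v_rel×d = (-8)·(-7) − (-2)·(-8) = 40
since m = R²·68 − 40²:  R² = (1600 + 5200) / 68 = 100
R = √100 = 10  ⇒  r_B = 10 − 3 = 7

rB=7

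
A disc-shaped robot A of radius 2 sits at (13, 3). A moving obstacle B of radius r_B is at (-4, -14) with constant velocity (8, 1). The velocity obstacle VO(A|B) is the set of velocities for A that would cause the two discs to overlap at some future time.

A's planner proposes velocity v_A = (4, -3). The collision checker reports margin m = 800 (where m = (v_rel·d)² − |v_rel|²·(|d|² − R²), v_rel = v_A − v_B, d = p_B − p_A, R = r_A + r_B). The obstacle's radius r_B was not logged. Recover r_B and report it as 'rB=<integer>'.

m = 800
d = (-17, -17);  v_rel = (-4, -4),  |v_rel|² = 32
v_rel×d = (-4)·(-17) − (-4)·(-17) = 0
since m = R²·32 − 0²:  R² = (0 + 800) / 32 = 25
R = √25 = 5  ⇒  r_B = 5 − 2 = 3

rB=3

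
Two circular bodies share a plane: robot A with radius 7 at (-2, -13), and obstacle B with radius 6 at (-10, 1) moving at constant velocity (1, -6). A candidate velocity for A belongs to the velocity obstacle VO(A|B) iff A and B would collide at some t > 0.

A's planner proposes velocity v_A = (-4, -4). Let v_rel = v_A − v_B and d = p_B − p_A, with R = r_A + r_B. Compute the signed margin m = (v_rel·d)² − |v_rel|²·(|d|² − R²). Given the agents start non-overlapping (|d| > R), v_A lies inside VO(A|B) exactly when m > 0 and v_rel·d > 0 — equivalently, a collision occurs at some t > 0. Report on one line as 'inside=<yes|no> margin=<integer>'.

d = (-8, 14),  |d|² = 260;  R = 7+6 = 13,  c = 260−13² = 91
v_rel = (-5, 2),  |v_rel|² = 29;  v_rel·d = (-5)·(-8) + (2)·(14) = 68
29·t² − 136·t + 91 = 0  ⇒  m = 68² − 29·91 = 1985
m = 1985 > 0,  v_rel·d = 68 > 0  ⇒  inside

inside=yes margin=1985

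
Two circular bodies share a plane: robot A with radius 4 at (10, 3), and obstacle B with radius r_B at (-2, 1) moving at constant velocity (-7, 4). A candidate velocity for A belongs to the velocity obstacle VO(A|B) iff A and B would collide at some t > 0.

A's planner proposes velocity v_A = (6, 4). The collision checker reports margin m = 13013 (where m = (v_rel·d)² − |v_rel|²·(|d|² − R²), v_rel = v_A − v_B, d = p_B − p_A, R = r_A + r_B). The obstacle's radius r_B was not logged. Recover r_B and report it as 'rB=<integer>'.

m = 13013
d = (-12, -2);  v_rel = (13, 0),  |v_rel|² = 169
v_rel×d = (13)·(-2) − (0)·(-12) = -26
since m = R²·169 − (-26)²:  R² = (676 + 13013) / 169 = 81
R = √81 = 9  ⇒  r_B = 9 − 4 = 5

rB=5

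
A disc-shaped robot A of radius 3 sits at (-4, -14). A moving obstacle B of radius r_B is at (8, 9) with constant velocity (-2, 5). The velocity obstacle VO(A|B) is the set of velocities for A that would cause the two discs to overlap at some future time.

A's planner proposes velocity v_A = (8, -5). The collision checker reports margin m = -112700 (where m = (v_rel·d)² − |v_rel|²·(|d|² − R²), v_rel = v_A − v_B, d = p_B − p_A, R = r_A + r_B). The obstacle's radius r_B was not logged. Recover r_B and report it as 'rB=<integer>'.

m = -112700
d = (12, 23);  v_rel = (10, -10),  |v_rel|² = 200
v_rel×d = (10)·(23) − (-10)·(12) = 350
since m = R²·200 − 350²:  R² = (122500 + -112700) / 200 = 49
R = √49 = 7  ⇒  r_B = 7 − 3 = 4

rB=4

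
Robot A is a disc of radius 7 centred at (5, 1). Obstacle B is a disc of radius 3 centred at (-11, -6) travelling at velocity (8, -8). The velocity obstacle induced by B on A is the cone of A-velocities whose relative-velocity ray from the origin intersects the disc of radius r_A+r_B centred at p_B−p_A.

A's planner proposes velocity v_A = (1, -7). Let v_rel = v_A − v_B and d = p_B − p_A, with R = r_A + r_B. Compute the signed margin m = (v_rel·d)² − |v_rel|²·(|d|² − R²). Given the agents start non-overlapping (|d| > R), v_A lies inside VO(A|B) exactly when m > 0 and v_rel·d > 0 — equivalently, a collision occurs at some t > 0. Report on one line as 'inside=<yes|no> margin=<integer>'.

d = (-16, -7),  |d|² = 305;  R = 7+3 = 10,  c = 305−10² = 205
v_rel = (-7, 1),  |v_rel|² = 50;  v_rel·d = (-7)·(-16) + (1)·(-7) = 105
50·t² − 210·t + 205 = 0  ⇒  m = 105² − 50·205 = 775
m = 775 > 0,  v_rel·d = 105 > 0  ⇒  inside

inside=yes margin=775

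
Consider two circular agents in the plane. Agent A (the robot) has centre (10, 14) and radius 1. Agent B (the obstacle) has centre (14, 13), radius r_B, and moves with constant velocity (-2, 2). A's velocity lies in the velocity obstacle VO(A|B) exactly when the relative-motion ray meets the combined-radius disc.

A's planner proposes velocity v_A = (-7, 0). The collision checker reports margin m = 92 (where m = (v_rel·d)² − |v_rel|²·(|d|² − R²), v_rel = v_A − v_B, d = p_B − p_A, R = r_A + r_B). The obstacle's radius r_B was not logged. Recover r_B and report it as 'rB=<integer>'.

m = 92
d = (4, -1);  v_rel = (-5, -2),  |v_rel|² = 29
v_rel×d = (-5)·(-1) − (-2)·(4) = 13
since m = R²·29 − 13²:  R² = (169 + 92) / 29 = 9
R = √9 = 3  ⇒  r_B = 3 − 1 = 2

rB=2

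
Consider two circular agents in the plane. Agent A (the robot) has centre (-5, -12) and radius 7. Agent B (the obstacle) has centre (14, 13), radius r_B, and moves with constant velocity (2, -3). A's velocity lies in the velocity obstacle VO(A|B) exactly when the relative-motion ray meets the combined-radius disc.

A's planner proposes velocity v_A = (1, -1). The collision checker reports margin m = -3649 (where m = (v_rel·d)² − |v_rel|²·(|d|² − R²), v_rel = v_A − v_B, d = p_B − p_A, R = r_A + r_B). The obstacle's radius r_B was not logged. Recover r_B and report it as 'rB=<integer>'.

m = -3649
d = (19, 25);  v_rel = (-1, 2),  |v_rel|² = 5
v_rel×d = (-1)·(25) − (2)·(19) = -63
since m = R²·5 − (-63)²:  R² = (3969 + -3649) / 5 = 64
R = √64 = 8  ⇒  r_B = 8 − 7 = 1

rB=1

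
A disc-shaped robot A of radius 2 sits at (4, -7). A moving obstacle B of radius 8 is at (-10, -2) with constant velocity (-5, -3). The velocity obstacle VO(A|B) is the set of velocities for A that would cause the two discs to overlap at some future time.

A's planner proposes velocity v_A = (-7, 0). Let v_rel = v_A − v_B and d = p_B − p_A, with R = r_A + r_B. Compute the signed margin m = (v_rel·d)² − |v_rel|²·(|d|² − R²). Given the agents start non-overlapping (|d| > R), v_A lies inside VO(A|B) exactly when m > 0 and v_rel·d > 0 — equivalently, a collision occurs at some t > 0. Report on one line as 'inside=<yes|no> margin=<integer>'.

d = (-14, 5),  |d|² = 221;  R = 2+8 = 10,  c = 221−10² = 121
v_rel = (-2, 3),  |v_rel|² = 13;  v_rel·d = (-2)·(-14) + (3)·(5) = 43
13·t² − 86·t + 121 = 0  ⇒  m = 43² − 13·121 = 276
m = 276 > 0,  v_rel·d = 43 > 0  ⇒  inside

inside=yes margin=276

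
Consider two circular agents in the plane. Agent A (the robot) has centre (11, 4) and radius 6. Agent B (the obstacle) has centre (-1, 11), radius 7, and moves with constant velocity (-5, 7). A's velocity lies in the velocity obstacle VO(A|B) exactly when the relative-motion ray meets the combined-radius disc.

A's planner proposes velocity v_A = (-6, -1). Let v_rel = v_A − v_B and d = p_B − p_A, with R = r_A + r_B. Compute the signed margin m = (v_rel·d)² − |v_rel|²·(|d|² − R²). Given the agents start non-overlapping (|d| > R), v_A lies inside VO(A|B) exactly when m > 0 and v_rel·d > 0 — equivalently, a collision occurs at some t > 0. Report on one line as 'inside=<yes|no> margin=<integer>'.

d = (-12, 7),  |d|² = 193;  R = 6+7 = 13,  c = 193−13² = 24
v_rel = (-1, -8),  |v_rel|² = 65;  v_rel·d = (-1)·(-12) + (-8)·(7) = -44
65·t² + 88·t + 24 = 0  ⇒  m = (-44)² − 65·24 = 376
m = 376 > 0,  v_rel·d = -44 < 0  ⇒  outside

inside=no margin=376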